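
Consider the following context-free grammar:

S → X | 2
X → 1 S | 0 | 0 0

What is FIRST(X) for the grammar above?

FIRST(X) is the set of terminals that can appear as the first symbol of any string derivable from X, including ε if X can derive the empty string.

We compute FIRST(X) using the standard algorithm.
FIRST(S) = {0, 1, 2}
FIRST(X) = {0, 1}
Therefore, FIRST(X) = {0, 1}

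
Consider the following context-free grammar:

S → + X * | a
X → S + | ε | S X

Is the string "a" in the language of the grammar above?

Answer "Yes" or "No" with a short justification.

Yes - a valid derivation exists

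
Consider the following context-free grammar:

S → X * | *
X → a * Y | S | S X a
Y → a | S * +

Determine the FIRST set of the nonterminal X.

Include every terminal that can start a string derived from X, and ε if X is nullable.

We compute FIRST(X) using the standard algorithm.
FIRST(S) = {*, a}
FIRST(X) = {*, a}
FIRST(Y) = {*, a}
Therefore, FIRST(X) = {*, a}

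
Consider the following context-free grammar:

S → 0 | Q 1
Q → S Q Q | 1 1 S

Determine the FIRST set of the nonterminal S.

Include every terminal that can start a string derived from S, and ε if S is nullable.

We compute FIRST(S) using the standard algorithm.
FIRST(Q) = {0, 1}
FIRST(S) = {0, 1}
Therefore, FIRST(S) = {0, 1}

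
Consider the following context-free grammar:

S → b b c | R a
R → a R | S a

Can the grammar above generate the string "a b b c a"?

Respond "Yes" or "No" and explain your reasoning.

No - no valid derivation exists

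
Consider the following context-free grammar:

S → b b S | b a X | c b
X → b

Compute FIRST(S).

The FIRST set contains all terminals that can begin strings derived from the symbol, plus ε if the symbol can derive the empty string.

We compute FIRST(S) using the standard algorithm.
FIRST(S) = {b, c}
FIRST(X) = {b}
Therefore, FIRST(S) = {b, c}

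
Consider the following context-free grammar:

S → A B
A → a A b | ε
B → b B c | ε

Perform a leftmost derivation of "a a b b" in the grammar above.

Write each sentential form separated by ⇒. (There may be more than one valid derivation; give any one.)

S ⇒ A B ⇒ a A b B ⇒ a a A b b B ⇒ a a b b B ⇒ a a b b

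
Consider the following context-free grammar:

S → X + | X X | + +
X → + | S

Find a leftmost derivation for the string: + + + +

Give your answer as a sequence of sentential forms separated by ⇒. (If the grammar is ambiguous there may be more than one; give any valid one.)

S ⇒ X + ⇒ S + ⇒ X + + ⇒ S + + ⇒ + + + +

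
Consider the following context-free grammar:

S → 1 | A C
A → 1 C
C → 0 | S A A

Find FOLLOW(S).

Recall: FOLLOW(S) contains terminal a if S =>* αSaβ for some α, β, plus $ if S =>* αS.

We compute FOLLOW(S) using the standard algorithm.
FOLLOW(S) starts with {$}.
FIRST(A) = {1}
FIRST(C) = {0, 1}
FIRST(S) = {1}
FOLLOW(A) = {$, 0, 1}
FOLLOW(C) = {$, 0, 1}
FOLLOW(S) = {$, 1}
Therefore, FOLLOW(S) = {$, 1}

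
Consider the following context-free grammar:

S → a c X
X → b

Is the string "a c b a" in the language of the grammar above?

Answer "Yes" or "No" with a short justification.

No - no valid derivation exists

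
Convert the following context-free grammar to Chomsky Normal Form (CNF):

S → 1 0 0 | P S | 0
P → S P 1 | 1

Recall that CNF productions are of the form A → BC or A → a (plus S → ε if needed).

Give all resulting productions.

T1 → 1; T0 → 0; S → 0; P → 1; S → T1 X0; X0 → T0 T0; S → P S; P → S X1; X1 → P T1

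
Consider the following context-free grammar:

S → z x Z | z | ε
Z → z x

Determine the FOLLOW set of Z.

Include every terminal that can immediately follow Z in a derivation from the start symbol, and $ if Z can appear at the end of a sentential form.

We compute FOLLOW(Z) using the standard algorithm.
FOLLOW(S) starts with {$}.
FIRST(S) = {z, ε}
FIRST(Z) = {z}
FOLLOW(S) = {$}
FOLLOW(Z) = {$}
Therefore, FOLLOW(Z) = {$}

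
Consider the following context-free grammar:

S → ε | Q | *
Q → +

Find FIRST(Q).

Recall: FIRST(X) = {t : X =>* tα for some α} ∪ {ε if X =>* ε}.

We compute FIRST(Q) using the standard algorithm.
FIRST(Q) = {+}
FIRST(S) = {*, +, ε}
Therefore, FIRST(Q) = {+}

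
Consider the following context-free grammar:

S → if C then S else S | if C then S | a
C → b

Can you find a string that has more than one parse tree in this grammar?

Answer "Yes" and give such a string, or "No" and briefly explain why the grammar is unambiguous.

Yes - the string 'if b then if b then a else a' has two distinct parse trees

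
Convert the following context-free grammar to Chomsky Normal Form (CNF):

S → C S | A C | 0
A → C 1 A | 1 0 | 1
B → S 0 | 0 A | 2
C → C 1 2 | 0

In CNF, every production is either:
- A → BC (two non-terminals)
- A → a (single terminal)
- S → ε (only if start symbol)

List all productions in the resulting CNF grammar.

S → 0; T1 → 1; T0 → 0; A → 1; B → 2; T2 → 2; C → 0; S → C S; S → A C; A → C X0; X0 → T1 A; A → T1 T0; B → S T0; B → T0 A; C → C X1; X1 → T1 T2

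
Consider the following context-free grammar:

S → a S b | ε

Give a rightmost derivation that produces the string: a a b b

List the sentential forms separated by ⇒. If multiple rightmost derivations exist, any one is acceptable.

S ⇒ a S b ⇒ a a S b b ⇒ a a b b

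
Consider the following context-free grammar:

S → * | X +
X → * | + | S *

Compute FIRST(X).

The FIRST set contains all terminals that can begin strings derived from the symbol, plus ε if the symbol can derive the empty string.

We compute FIRST(X) using the standard algorithm.
FIRST(S) = {*, +}
FIRST(X) = {*, +}
Therefore, FIRST(X) = {*, +}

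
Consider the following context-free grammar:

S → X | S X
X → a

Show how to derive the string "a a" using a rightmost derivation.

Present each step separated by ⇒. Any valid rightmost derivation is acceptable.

S ⇒ S X ⇒ S a ⇒ X a ⇒ a a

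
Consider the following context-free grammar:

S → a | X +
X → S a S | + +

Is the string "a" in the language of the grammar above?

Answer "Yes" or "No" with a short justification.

Yes - a valid derivation exists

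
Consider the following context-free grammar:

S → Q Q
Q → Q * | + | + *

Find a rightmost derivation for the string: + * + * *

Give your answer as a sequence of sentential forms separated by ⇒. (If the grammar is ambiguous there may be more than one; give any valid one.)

S ⇒ Q Q ⇒ Q Q * ⇒ Q + * * ⇒ + * + * *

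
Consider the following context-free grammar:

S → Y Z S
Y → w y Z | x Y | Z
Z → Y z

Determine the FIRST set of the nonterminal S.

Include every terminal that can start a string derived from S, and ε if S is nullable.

We compute FIRST(S) using the standard algorithm.
FIRST(S) = {w, x}
FIRST(Y) = {w, x}
FIRST(Z) = {w, x}
Therefore, FIRST(S) = {w, x}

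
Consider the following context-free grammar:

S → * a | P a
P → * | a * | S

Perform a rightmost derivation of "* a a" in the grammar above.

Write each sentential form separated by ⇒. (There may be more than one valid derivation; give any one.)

S ⇒ P a ⇒ S a ⇒ * a a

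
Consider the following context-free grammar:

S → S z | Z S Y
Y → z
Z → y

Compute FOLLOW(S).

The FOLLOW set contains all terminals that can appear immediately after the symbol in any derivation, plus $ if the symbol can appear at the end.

We compute FOLLOW(S) using the standard algorithm.
FOLLOW(S) starts with {$}.
FIRST(S) = {y}
FIRST(Y) = {z}
FIRST(Z) = {y}
FOLLOW(S) = {$, z}
FOLLOW(Y) = {$, z}
FOLLOW(Z) = {y}
Therefore, FOLLOW(S) = {$, z}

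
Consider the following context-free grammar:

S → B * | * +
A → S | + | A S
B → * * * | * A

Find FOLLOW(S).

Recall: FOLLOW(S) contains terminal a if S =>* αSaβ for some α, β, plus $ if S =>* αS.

We compute FOLLOW(S) using the standard algorithm.
FOLLOW(S) starts with {$}.
FIRST(A) = {*, +}
FIRST(B) = {*}
FIRST(S) = {*}
FOLLOW(A) = {*}
FOLLOW(B) = {*}
FOLLOW(S) = {$, *}
Therefore, FOLLOW(S) = {$, *}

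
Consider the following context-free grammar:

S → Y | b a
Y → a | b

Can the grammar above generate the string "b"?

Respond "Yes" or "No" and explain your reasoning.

Yes - a valid derivation exists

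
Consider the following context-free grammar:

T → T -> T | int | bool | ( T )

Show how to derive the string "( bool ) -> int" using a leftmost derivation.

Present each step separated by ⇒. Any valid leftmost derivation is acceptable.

T ⇒ T -> T ⇒ ( T ) -> T ⇒ ( bool ) -> T ⇒ ( bool ) -> int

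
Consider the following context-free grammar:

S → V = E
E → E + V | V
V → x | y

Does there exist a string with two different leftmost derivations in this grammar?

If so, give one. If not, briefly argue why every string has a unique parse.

No - every string in the language has a unique leftmost derivation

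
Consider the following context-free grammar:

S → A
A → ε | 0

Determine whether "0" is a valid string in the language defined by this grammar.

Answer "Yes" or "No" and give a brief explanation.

Yes - a valid derivation exists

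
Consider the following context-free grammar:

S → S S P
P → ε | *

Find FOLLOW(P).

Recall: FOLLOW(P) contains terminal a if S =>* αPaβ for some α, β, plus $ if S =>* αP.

We compute FOLLOW(P) using the standard algorithm.
FOLLOW(S) starts with {$}.
FIRST(P) = {*, ε}
FIRST(S) = {}
FOLLOW(P) = {$, *}
FOLLOW(S) = {$, *}
Therefore, FOLLOW(P) = {$, *}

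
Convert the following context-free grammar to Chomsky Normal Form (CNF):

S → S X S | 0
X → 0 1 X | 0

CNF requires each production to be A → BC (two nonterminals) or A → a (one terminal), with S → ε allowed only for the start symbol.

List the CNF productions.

S → 0; T0 → 0; T1 → 1; X → 0; S → S X0; X0 → X S; X → T0 X1; X1 → T1 X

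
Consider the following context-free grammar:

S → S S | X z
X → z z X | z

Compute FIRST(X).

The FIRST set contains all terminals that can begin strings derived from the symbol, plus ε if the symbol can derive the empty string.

We compute FIRST(X) using the standard algorithm.
FIRST(S) = {z}
FIRST(X) = {z}
Therefore, FIRST(X) = {z}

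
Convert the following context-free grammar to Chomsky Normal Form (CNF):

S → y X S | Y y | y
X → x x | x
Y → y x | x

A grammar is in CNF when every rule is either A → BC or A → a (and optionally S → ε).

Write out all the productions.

TY → y; S → y; TX → x; X → x; Y → x; S → TY X0; X0 → X S; S → Y TY; X → TX TX; Y → TY TX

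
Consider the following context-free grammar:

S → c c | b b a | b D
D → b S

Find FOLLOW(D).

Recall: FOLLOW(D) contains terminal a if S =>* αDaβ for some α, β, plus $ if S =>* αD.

We compute FOLLOW(D) using the standard algorithm.
FOLLOW(S) starts with {$}.
FIRST(D) = {b}
FIRST(S) = {b, c}
FOLLOW(D) = {$}
FOLLOW(S) = {$}
Therefore, FOLLOW(D) = {$}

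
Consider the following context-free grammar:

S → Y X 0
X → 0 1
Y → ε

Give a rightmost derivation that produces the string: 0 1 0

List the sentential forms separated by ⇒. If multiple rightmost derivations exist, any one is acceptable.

S ⇒ Y X 0 ⇒ Y 0 1 0 ⇒ 0 1 0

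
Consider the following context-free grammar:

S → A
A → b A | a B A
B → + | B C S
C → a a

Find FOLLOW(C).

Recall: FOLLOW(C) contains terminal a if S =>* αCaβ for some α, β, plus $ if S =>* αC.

We compute FOLLOW(C) using the standard algorithm.
FOLLOW(S) starts with {$}.
FIRST(A) = {a, b}
FIRST(B) = {+}
FIRST(C) = {a}
FIRST(S) = {a, b}
FOLLOW(A) = {$, a, b}
FOLLOW(B) = {a, b}
FOLLOW(C) = {a, b}
FOLLOW(S) = {$, a, b}
Therefore, FOLLOW(C) = {a, b}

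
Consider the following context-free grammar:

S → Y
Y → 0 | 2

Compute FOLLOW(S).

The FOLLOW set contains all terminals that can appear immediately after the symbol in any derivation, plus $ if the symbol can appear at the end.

We compute FOLLOW(S) using the standard algorithm.
FOLLOW(S) starts with {$}.
FIRST(S) = {0, 2}
FIRST(Y) = {0, 2}
FOLLOW(S) = {$}
FOLLOW(Y) = {$}
Therefore, FOLLOW(S) = {$}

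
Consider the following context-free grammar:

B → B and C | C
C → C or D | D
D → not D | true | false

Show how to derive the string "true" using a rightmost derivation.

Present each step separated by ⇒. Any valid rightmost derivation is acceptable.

B ⇒ C ⇒ D ⇒ true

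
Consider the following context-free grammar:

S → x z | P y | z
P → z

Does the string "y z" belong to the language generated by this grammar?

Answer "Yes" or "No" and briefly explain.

No - no valid derivation exists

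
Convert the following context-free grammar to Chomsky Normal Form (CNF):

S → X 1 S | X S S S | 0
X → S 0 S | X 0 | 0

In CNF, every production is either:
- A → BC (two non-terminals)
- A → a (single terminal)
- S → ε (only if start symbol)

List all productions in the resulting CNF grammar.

T1 → 1; S → 0; T0 → 0; X → 0; S → X X0; X0 → T1 S; S → X X1; X1 → S X2; X2 → S S; X → S X3; X3 → T0 S; X → X T0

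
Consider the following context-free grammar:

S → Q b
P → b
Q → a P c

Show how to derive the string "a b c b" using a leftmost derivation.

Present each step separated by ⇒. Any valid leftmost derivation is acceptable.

S ⇒ Q b ⇒ a P c b ⇒ a b c b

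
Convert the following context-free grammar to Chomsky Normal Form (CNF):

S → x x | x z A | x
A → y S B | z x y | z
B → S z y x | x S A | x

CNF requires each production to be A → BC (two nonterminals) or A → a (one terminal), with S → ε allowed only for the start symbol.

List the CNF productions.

TX → x; TZ → z; S → x; TY → y; A → z; B → x; S → TX TX; S → TX X0; X0 → TZ A; A → TY X1; X1 → S B; A → TZ X2; X2 → TX TY; B → S X3; X3 → TZ X4; X4 → TY TX; B → TX X5; X5 → S A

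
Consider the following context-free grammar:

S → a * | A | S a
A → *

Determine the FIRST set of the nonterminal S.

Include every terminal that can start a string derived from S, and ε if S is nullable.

We compute FIRST(S) using the standard algorithm.
FIRST(A) = {*}
FIRST(S) = {*, a}
Therefore, FIRST(S) = {*, a}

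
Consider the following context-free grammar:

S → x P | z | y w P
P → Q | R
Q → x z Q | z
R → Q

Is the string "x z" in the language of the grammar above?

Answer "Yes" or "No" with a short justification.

Yes - a valid derivation exists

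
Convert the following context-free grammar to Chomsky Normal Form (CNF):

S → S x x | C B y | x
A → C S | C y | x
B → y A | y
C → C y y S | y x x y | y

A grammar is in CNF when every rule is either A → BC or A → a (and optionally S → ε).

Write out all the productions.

TX → x; TY → y; S → x; A → x; B → y; C → y; S → S X0; X0 → TX TX; S → C X1; X1 → B TY; A → C S; A → C TY; B → TY A; C → C X2; X2 → TY X3; X3 → TY S; C → TY X4; X4 → TX X5; X5 → TX TY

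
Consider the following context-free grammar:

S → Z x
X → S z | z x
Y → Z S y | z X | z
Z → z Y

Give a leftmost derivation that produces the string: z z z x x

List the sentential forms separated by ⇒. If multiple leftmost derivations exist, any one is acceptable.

S ⇒ Z x ⇒ z Y x ⇒ z z X x ⇒ z z z x x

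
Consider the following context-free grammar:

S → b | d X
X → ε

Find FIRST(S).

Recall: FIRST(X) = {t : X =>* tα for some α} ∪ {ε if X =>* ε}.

We compute FIRST(S) using the standard algorithm.
FIRST(S) = {b, d}
FIRST(X) = {ε}
Therefore, FIRST(S) = {b, d}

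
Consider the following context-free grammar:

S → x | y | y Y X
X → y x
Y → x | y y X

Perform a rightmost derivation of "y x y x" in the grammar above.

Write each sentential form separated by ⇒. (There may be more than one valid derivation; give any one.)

S ⇒ y Y X ⇒ y Y y x ⇒ y x y x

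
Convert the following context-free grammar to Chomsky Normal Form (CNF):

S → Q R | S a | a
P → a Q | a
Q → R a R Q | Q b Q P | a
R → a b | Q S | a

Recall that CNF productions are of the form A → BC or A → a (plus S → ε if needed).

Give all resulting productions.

TA → a; S → a; P → a; TB → b; Q → a; R → a; S → Q R; S → S TA; P → TA Q; Q → R X0; X0 → TA X1; X1 → R Q; Q → Q X2; X2 → TB X3; X3 → Q P; R → TA TB; R → Q S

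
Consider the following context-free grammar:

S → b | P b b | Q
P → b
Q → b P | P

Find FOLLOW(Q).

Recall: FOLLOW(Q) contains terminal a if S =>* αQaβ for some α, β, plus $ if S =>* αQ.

We compute FOLLOW(Q) using the standard algorithm.
FOLLOW(S) starts with {$}.
FIRST(P) = {b}
FIRST(Q) = {b}
FIRST(S) = {b}
FOLLOW(P) = {$, b}
FOLLOW(Q) = {$}
FOLLOW(S) = {$}
Therefore, FOLLOW(Q) = {$}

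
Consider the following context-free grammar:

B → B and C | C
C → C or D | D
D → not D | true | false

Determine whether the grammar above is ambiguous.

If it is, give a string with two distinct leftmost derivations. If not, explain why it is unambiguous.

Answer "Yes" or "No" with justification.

No - the grammar is unambiguous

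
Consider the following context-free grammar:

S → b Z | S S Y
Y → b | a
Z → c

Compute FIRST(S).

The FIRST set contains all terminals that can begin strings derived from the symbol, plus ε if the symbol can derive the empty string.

We compute FIRST(S) using the standard algorithm.
FIRST(S) = {b}
FIRST(Y) = {a, b}
FIRST(Z) = {c}
Therefore, FIRST(S) = {b}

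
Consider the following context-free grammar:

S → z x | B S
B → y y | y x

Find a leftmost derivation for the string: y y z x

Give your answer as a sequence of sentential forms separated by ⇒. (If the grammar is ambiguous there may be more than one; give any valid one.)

S ⇒ B S ⇒ y y S ⇒ y y z x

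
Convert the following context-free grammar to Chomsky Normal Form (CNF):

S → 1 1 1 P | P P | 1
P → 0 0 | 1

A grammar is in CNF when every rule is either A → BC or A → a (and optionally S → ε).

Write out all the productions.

T1 → 1; S → 1; T0 → 0; P → 1; S → T1 X0; X0 → T1 X1; X1 → T1 P; S → P P; P → T0 T0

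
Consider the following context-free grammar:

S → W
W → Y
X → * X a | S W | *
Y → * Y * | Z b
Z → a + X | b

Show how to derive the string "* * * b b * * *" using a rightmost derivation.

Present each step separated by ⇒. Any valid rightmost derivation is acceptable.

S ⇒ W ⇒ Y ⇒ * Y * ⇒ * * Y * * ⇒ * * * Y * * * ⇒ * * * Z b * * * ⇒ * * * b b * * *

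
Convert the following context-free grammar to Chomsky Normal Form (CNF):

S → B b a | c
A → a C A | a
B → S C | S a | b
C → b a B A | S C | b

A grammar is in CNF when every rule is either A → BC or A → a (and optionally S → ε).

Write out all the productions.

TB → b; TA → a; S → c; A → a; B → b; C → b; S → B X0; X0 → TB TA; A → TA X1; X1 → C A; B → S C; B → S TA; C → TB X2; X2 → TA X3; X3 → B A; C → S C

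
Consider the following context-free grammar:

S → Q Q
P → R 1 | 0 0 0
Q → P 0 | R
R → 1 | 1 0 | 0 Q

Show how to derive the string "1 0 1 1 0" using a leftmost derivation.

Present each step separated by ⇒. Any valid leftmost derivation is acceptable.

S ⇒ Q Q ⇒ R Q ⇒ 1 0 Q ⇒ 1 0 P 0 ⇒ 1 0 R 1 0 ⇒ 1 0 1 1 0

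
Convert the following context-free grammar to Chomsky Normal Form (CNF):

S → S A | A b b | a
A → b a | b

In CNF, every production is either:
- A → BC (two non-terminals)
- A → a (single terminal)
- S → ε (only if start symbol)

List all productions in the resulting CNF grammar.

TB → b; S → a; TA → a; A → b; S → S A; S → A X0; X0 → TB TB; A → TB TA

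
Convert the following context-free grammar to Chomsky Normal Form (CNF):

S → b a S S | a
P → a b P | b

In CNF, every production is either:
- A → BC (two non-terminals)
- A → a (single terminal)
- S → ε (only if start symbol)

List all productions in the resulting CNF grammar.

TB → b; TA → a; S → a; P → b; S → TB X0; X0 → TA X1; X1 → S S; P → TA X2; X2 → TB P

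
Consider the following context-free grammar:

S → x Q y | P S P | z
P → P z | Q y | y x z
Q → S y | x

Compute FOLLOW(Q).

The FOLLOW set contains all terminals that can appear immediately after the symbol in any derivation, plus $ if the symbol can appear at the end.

We compute FOLLOW(Q) using the standard algorithm.
FOLLOW(S) starts with {$}.
FIRST(P) = {x, y, z}
FIRST(Q) = {x, y, z}
FIRST(S) = {x, y, z}
FOLLOW(P) = {$, x, y, z}
FOLLOW(Q) = {y}
FOLLOW(S) = {$, x, y, z}
Therefore, FOLLOW(Q) = {y}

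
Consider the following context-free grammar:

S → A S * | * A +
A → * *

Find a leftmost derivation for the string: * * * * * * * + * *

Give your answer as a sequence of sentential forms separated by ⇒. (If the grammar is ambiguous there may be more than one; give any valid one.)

S ⇒ A S * ⇒ * * S * ⇒ * * A S * * ⇒ * * * * S * * ⇒ * * * * * A + * * ⇒ * * * * * * * + * *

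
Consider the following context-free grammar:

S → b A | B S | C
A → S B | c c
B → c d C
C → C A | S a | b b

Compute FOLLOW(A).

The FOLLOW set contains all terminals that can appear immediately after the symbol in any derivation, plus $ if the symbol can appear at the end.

We compute FOLLOW(A) using the standard algorithm.
FOLLOW(S) starts with {$}.
FIRST(A) = {b, c}
FIRST(B) = {c}
FIRST(C) = {b, c}
FIRST(S) = {b, c}
FOLLOW(A) = {$, a, b, c}
FOLLOW(B) = {$, a, b, c}
FOLLOW(C) = {$, a, b, c}
FOLLOW(S) = {$, a, c}
Therefore, FOLLOW(A) = {$, a, b, c}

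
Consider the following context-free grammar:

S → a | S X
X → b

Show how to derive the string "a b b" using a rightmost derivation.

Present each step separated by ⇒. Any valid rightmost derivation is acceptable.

S ⇒ S X ⇒ S b ⇒ S X b ⇒ S b b ⇒ a b b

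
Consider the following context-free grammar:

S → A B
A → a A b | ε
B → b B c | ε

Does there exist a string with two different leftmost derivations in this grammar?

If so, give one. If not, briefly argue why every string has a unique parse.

No - every string in the language has a unique leftmost derivation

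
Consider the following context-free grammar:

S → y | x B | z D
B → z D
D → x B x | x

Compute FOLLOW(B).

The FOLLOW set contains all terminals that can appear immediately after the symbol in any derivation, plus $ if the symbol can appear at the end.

We compute FOLLOW(B) using the standard algorithm.
FOLLOW(S) starts with {$}.
FIRST(B) = {z}
FIRST(D) = {x}
FIRST(S) = {x, y, z}
FOLLOW(B) = {$, x}
FOLLOW(D) = {$, x}
FOLLOW(S) = {$}
Therefore, FOLLOW(B) = {$, x}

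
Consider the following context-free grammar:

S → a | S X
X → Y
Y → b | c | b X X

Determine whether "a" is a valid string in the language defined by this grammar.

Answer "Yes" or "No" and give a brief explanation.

Yes - a valid derivation exists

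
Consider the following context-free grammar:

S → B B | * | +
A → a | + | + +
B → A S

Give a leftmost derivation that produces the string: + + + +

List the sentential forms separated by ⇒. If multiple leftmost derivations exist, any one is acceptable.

S ⇒ B B ⇒ A S B ⇒ + S B ⇒ + + B ⇒ + + A S ⇒ + + + S ⇒ + + + +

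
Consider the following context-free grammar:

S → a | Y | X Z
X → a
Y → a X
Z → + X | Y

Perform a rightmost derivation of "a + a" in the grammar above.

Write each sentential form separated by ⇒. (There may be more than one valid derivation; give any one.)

S ⇒ X Z ⇒ X + X ⇒ X + a ⇒ a + a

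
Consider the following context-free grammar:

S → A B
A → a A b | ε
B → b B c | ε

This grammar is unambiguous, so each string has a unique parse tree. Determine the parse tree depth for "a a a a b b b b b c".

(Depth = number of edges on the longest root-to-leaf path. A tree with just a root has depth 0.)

6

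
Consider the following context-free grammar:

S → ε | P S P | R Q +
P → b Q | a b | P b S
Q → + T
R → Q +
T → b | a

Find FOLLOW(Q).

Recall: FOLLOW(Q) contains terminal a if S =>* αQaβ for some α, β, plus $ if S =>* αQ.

We compute FOLLOW(Q) using the standard algorithm.
FOLLOW(S) starts with {$}.
FIRST(P) = {a, b}
FIRST(Q) = {+}
FIRST(R) = {+}
FIRST(S) = {+, a, b, ε}
FIRST(T) = {a, b}
FOLLOW(P) = {$, +, a, b}
FOLLOW(Q) = {$, +, a, b}
FOLLOW(R) = {+}
FOLLOW(S) = {$, +, a, b}
FOLLOW(T) = {$, +, a, b}
Therefore, FOLLOW(Q) = {$, +, a, b}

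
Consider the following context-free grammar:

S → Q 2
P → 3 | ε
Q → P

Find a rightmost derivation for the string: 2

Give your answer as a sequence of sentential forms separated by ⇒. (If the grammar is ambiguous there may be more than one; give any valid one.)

S ⇒ Q 2 ⇒ P 2 ⇒ 2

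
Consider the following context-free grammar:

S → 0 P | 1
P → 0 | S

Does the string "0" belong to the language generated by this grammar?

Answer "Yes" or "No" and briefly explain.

No - no valid derivation exists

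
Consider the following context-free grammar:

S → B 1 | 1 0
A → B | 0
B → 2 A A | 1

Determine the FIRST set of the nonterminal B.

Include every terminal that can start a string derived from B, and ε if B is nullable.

We compute FIRST(B) using the standard algorithm.
FIRST(A) = {0, 1, 2}
FIRST(B) = {1, 2}
FIRST(S) = {1, 2}
Therefore, FIRST(B) = {1, 2}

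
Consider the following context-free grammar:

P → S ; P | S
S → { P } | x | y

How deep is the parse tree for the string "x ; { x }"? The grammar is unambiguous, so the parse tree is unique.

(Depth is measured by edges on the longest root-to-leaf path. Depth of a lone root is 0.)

5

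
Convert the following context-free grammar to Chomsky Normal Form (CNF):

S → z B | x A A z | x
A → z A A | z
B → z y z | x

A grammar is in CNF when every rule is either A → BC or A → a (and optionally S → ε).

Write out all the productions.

TZ → z; TX → x; S → x; A → z; TY → y; B → x; S → TZ B; S → TX X0; X0 → A X1; X1 → A TZ; A → TZ X2; X2 → A A; B → TZ X3; X3 → TY TZ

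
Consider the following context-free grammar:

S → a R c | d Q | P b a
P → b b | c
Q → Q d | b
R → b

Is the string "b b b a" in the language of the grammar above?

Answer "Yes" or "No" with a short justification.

Yes - a valid derivation exists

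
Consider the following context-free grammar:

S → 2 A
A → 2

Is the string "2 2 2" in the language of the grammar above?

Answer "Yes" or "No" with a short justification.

No - no valid derivation exists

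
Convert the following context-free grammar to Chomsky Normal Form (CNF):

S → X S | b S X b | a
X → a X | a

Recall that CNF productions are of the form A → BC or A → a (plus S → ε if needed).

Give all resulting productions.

TB → b; S → a; TA → a; X → a; S → X S; S → TB X0; X0 → S X1; X1 → X TB; X → TA X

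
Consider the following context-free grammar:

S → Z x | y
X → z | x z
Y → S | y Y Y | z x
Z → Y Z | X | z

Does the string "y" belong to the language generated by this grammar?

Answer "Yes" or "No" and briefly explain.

Yes - a valid derivation exists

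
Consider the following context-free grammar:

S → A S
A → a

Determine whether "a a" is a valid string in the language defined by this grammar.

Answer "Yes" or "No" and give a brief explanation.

No - no valid derivation exists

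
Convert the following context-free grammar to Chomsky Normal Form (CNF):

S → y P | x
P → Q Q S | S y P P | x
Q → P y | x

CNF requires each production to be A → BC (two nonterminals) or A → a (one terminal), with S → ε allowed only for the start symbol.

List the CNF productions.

TY → y; S → x; P → x; Q → x; S → TY P; P → Q X0; X0 → Q S; P → S X1; X1 → TY X2; X2 → P P; Q → P TY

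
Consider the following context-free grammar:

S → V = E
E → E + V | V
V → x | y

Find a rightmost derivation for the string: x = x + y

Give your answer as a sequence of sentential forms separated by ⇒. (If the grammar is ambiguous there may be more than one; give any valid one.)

S ⇒ V = E ⇒ V = E + V ⇒ V = E + y ⇒ V = V + y ⇒ V = x + y ⇒ x = x + y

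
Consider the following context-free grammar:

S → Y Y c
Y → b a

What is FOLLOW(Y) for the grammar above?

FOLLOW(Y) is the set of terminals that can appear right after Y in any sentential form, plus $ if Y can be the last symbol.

We compute FOLLOW(Y) using the standard algorithm.
FOLLOW(S) starts with {$}.
FIRST(S) = {b}
FIRST(Y) = {b}
FOLLOW(S) = {$}
FOLLOW(Y) = {b, c}
Therefore, FOLLOW(Y) = {b, c}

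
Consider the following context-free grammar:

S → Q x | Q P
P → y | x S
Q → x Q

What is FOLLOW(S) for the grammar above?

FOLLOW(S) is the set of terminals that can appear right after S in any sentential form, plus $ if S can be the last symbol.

We compute FOLLOW(S) using the standard algorithm.
FOLLOW(S) starts with {$}.
FIRST(P) = {x, y}
FIRST(Q) = {x}
FIRST(S) = {x}
FOLLOW(P) = {$}
FOLLOW(Q) = {x, y}
FOLLOW(S) = {$}
Therefore, FOLLOW(S) = {$}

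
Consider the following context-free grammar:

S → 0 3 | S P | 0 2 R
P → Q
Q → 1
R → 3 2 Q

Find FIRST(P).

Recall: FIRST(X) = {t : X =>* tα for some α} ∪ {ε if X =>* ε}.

We compute FIRST(P) using the standard algorithm.
FIRST(P) = {1}
FIRST(Q) = {1}
FIRST(R) = {3}
FIRST(S) = {0}
Therefore, FIRST(P) = {1}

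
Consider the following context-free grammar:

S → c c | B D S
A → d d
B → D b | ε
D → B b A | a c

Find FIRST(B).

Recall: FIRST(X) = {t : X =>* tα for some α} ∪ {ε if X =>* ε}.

We compute FIRST(B) using the standard algorithm.
FIRST(A) = {d}
FIRST(B) = {a, b, ε}
FIRST(D) = {a, b}
FIRST(S) = {a, b, c}
Therefore, FIRST(B) = {a, b, ε}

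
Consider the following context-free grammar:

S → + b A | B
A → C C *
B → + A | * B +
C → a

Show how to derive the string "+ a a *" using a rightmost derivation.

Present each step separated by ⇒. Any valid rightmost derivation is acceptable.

S ⇒ B ⇒ + A ⇒ + C C * ⇒ + C a * ⇒ + a a *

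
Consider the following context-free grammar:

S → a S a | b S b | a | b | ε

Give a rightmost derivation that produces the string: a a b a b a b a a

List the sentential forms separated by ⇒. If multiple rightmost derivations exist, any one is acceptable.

S ⇒ a S a ⇒ a a S a a ⇒ a a b S b a a ⇒ a a b a S a b a a ⇒ a a b a b a b a a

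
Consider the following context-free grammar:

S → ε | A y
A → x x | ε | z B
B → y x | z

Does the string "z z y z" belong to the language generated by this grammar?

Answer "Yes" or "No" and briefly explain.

No - no valid derivation exists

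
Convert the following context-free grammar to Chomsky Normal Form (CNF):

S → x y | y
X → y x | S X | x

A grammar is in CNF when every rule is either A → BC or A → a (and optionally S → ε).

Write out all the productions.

TX → x; TY → y; S → y; X → x; S → TX TY; X → TY TX; X → S X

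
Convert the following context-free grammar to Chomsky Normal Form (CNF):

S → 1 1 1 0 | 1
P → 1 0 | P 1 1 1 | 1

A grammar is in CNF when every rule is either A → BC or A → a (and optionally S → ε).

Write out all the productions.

T1 → 1; T0 → 0; S → 1; P → 1; S → T1 X0; X0 → T1 X1; X1 → T1 T0; P → T1 T0; P → P X2; X2 → T1 X3; X3 → T1 T1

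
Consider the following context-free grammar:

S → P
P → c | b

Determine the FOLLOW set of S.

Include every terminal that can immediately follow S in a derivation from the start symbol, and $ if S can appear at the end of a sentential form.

We compute FOLLOW(S) using the standard algorithm.
FOLLOW(S) starts with {$}.
FIRST(P) = {b, c}
FIRST(S) = {b, c}
FOLLOW(P) = {$}
FOLLOW(S) = {$}
Therefore, FOLLOW(S) = {$}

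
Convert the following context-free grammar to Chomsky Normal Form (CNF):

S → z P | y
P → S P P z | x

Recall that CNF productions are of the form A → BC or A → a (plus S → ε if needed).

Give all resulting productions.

TZ → z; S → y; P → x; S → TZ P; P → S X0; X0 → P X1; X1 → P TZ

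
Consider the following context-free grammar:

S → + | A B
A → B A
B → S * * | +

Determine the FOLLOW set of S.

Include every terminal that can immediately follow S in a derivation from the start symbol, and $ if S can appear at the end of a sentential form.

We compute FOLLOW(S) using the standard algorithm.
FOLLOW(S) starts with {$}.
FIRST(A) = {+}
FIRST(B) = {+}
FIRST(S) = {+}
FOLLOW(A) = {+}
FOLLOW(B) = {$, *, +}
FOLLOW(S) = {$, *}
Therefore, FOLLOW(S) = {$, *}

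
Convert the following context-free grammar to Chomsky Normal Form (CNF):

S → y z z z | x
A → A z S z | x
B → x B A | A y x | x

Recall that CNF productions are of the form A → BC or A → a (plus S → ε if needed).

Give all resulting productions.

TY → y; TZ → z; S → x; A → x; TX → x; B → x; S → TY X0; X0 → TZ X1; X1 → TZ TZ; A → A X2; X2 → TZ X3; X3 → S TZ; B → TX X4; X4 → B A; B → A X5; X5 → TY TX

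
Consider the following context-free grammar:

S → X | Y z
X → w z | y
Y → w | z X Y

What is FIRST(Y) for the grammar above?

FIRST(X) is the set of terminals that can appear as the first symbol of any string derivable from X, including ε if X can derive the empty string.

We compute FIRST(Y) using the standard algorithm.
FIRST(S) = {w, y, z}
FIRST(X) = {w, y}
FIRST(Y) = {w, z}
Therefore, FIRST(Y) = {w, z}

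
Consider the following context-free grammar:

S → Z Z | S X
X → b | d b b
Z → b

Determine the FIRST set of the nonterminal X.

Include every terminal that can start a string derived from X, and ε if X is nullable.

We compute FIRST(X) using the standard algorithm.
FIRST(S) = {b}
FIRST(X) = {b, d}
FIRST(Z) = {b}
Therefore, FIRST(X) = {b, d}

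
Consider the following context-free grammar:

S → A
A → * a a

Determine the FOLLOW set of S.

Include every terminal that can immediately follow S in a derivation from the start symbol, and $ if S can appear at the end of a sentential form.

We compute FOLLOW(S) using the standard algorithm.
FOLLOW(S) starts with {$}.
FIRST(A) = {*}
FIRST(S) = {*}
FOLLOW(A) = {$}
FOLLOW(S) = {$}
Therefore, FOLLOW(S) = {$}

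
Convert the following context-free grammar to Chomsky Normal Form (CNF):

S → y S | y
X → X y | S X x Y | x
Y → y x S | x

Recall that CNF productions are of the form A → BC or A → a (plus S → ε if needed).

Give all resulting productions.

TY → y; S → y; TX → x; X → x; Y → x; S → TY S; X → X TY; X → S X0; X0 → X X1; X1 → TX Y; Y → TY X2; X2 → TX S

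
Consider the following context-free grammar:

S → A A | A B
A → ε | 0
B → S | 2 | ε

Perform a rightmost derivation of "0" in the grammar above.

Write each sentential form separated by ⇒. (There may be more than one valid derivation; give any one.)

S ⇒ A A ⇒ A ⇒ 0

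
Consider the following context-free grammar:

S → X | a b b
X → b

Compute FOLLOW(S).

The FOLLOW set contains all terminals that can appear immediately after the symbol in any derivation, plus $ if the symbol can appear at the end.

We compute FOLLOW(S) using the standard algorithm.
FOLLOW(S) starts with {$}.
FIRST(S) = {a, b}
FIRST(X) = {b}
FOLLOW(S) = {$}
FOLLOW(X) = {$}
Therefore, FOLLOW(S) = {$}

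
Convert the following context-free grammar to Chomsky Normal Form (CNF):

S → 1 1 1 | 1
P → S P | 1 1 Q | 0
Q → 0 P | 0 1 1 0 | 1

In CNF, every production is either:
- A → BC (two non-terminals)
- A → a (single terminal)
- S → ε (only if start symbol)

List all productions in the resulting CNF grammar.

T1 → 1; S → 1; P → 0; T0 → 0; Q → 1; S → T1 X0; X0 → T1 T1; P → S P; P → T1 X1; X1 → T1 Q; Q → T0 P; Q → T0 X2; X2 → T1 X3; X3 → T1 T0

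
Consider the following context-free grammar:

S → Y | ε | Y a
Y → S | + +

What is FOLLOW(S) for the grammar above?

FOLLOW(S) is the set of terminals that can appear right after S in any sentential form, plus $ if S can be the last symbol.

We compute FOLLOW(S) using the standard algorithm.
FOLLOW(S) starts with {$}.
FIRST(S) = {+, a, ε}
FIRST(Y) = {+, a, ε}
FOLLOW(S) = {$, a}
FOLLOW(Y) = {$, a}
Therefore, FOLLOW(S) = {$, a}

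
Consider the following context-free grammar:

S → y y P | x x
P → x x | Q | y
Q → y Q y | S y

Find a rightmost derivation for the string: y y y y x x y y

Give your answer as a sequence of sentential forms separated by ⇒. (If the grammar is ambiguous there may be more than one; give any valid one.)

S ⇒ y y P ⇒ y y Q ⇒ y y S y ⇒ y y y y P y ⇒ y y y y Q y ⇒ y y y y S y y ⇒ y y y y x x y y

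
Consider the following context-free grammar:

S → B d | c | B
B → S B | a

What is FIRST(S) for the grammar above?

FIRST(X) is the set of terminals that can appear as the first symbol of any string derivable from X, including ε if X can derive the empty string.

We compute FIRST(S) using the standard algorithm.
FIRST(B) = {a, c}
FIRST(S) = {a, c}
Therefore, FIRST(S) = {a, c}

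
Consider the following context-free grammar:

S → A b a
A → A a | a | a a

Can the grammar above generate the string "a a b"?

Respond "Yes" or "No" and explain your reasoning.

No - no valid derivation exists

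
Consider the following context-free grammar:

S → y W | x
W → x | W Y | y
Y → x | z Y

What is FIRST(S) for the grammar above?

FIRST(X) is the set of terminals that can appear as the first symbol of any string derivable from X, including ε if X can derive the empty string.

We compute FIRST(S) using the standard algorithm.
FIRST(S) = {x, y}
FIRST(W) = {x, y}
FIRST(Y) = {x, z}
Therefore, FIRST(S) = {x, y}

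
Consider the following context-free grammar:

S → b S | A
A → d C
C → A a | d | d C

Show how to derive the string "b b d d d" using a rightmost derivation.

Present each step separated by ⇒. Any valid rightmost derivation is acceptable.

S ⇒ b S ⇒ b b S ⇒ b b A ⇒ b b d C ⇒ b b d d C ⇒ b b d d d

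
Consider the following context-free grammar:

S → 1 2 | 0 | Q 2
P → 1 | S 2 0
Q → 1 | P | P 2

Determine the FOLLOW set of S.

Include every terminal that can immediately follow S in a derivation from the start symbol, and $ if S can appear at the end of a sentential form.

We compute FOLLOW(S) using the standard algorithm.
FOLLOW(S) starts with {$}.
FIRST(P) = {0, 1}
FIRST(Q) = {0, 1}
FIRST(S) = {0, 1}
FOLLOW(P) = {2}
FOLLOW(Q) = {2}
FOLLOW(S) = {$, 2}
Therefore, FOLLOW(S) = {$, 2}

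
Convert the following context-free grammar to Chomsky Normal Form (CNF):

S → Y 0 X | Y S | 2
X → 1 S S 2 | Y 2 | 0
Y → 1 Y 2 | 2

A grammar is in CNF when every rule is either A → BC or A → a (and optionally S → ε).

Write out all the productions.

T0 → 0; S → 2; T1 → 1; T2 → 2; X → 0; Y → 2; S → Y X0; X0 → T0 X; S → Y S; X → T1 X1; X1 → S X2; X2 → S T2; X → Y T2; Y → T1 X3; X3 → Y T2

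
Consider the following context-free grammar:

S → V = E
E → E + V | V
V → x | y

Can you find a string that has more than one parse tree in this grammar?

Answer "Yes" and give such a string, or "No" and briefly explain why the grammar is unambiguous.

No - the grammar is unambiguous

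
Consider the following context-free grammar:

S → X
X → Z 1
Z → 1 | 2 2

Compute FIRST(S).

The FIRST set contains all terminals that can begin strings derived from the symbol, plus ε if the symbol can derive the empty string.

We compute FIRST(S) using the standard algorithm.
FIRST(S) = {1, 2}
FIRST(X) = {1, 2}
FIRST(Z) = {1, 2}
Therefore, FIRST(S) = {1, 2}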